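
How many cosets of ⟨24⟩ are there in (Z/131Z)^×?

5

ord(24) | φ(131) = 131 − 1 = 130 = 2 · 5 · 13.
Divisors of 130: 1, 2, 5, 10, 13, 26, 65, 130.
Evaluate successive powers at the divisors of 130:
24^1 ≡ 24 (mod 131)
24^2 ≡ 52 (mod 131)
24^5 ≡ 51 (mod 131)
24^10 ≡ 112 (mod 131)
24^13 ≡ 130 (mod 131)
24^26 ≡ 1 (mod 131) ✓
The order of 24 is 26, so the subgroup it generates has 26 elements.
The index is φ(131) / ord(24) = 130 / 26 = 5.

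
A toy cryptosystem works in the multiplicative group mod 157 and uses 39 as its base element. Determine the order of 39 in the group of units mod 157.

By Lagrange's theorem, ord_157(39) divides φ(157) = 157 − 1 = 156 = 2^2 · 3 · 13.
Divisors of 156: 1, 2, 3, 4, 6, 12, 13, 26, 39, 52, 78, 156.
Evaluate successive powers at the divisors of 156:
39^1 ≡ 39
39^2 ≡ 108
39^3 ≡ 130
39^4 ≡ 46
39^6 ≡ 101
39^12 ≡ 153
39^13 ≡ 1
Hence ord(39) = 13.

13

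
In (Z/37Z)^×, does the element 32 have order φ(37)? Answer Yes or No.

Yes

φ(37) = 37 − 1 = 36 = 2^2 · 3^2.
Test 32^(36/q) mod 37 for each prime factor q of 36:
32^18 ≡ 36 (mod 37)  [q = 2: ≢ 1 ✓]
32^12 ≡ 10 (mod 37)  [q = 3: ≢ 1 ✓]
All checks pass, so 32 has order 36 and is a primitive root modulo 37.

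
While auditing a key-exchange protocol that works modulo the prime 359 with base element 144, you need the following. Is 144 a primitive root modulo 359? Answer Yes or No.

φ(359) = 359 − 1 = 358 = 2 · 179.
It suffices to check that the order of 144 is not a proper divisor of 358: compute 144^(358/q) for q ∈ {2, 179}.
144^179 ≡ 1 (mod 359)  [q = 2: ≡ 1 ✗]
144^2 ≡ 273 (mod 359)  [q = 179: ≢ 1 ✓]
The check at q = 2 fails, so 144 generates a proper subgroup.

No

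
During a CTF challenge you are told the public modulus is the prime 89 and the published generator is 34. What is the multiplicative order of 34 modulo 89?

ord(34) | φ(89) = 89 − 1 = 88 = 2^3 · 11.
Divisors of 88: 1, 2, 4, 8, 11, 22, 44, 88.
Evaluate successive powers at the divisors of 88:
34^1 ≡ 34 (mod 89)
34^2 ≡ 88 (mod 89)
34^4 ≡ 1 (mod 89) ✓
The smallest such exponent is 4, so the order of 34 is 4.

4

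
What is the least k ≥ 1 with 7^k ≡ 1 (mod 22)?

Since 7 ∈ (Z/22Z)^×, its order divides φ(22) = φ(2)·φ(11) = 1·10 = 10 = 2 · 5.
Divisors of 10: 1, 2, 5, 10.
Evaluate successive powers at the divisors of 10:
7^1 ≡ 7
7^2 ≡ 5
7^5 ≡ 21
7^10 ≡ 1
Hence ord(7) = 10.

10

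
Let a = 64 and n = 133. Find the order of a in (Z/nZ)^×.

ord(64) | φ(133) = φ(7·19) = (7−1)·(19−1) = 6·18 = 108 = 2^2 · 3^3.
Divisors of 108: 1, 2, 3, 4, 6, 9, 12, 18, 27, 36, 54, 108.
Evaluate successive powers at the divisors of 108:
64^1 ≡ 64 (mod 133)
64^2 ≡ 106 (mod 133)
64^3 ≡ 1 (mod 133) ✓
Therefore the multiplicative order of 64 modulo 133 is 3.

3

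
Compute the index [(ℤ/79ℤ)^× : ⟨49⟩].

2

ord(49) | φ(79) = 79 − 1 = 78 = 2 · 3 · 13.
Divisors of 78: 1, 2, 3, 6, 13, 26, 39, 78.
Evaluate successive powers at the divisors of 78:
49^1 ≡ 49 (mod 79)
49^2 ≡ 31 (mod 79)
49^3 ≡ 18 (mod 79)
49^6 ≡ 8 (mod 79)
49^13 ≡ 55 (mod 79)
49^26 ≡ 23 (mod 79)
49^39 ≡ 1 (mod 79) ✓
The order of 49 is 39, so the subgroup it generates has 39 elements.
Index = |(Z/79Z)^×| / |⟨49⟩| = 78 / 39 = 2.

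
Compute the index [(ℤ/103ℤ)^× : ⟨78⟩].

Since 78 ∈ (Z/103Z)^×, its order divides φ(103) = 103 − 1 = 102 = 2 · 3 · 17.
Divisors of 102: 1, 2, 3, 6, 17, 34, 51, 102.
Check 78^d mod 103 for each divisor in increasing order:
78^1 ≡ 78
78^2 ≡ 7
78^3 ≡ 31
78^6 ≡ 34
78^17 ≡ 47
78^34 ≡ 46
78^51 ≡ 102
78^102 ≡ 1
Thus |⟨78⟩| = ord(78) = 102.
The index is φ(103) / ord(78) = 102 / 102 = 1.

1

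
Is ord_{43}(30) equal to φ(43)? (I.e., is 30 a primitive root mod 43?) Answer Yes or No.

Yes

φ(43) = 43 − 1 = 42 = 2 · 3 · 7.
30 is a primitive root mod 43 iff 30^(φ(43)/q) ≢ 1 for every prime q | φ(43), i.e. q ∈ {2, 3, 7}.
30^21 ≡ 42 (mod 43)  [q = 2: ≢ 1 ✓]
30^14 ≡ 6 (mod 43)  [q = 3: ≢ 1 ✓]
30^6 ≡ 16 (mod 43)  [q = 7: ≢ 1 ✓]
None equal 1, so ord_43(30) = 42: 30 is a primitive root.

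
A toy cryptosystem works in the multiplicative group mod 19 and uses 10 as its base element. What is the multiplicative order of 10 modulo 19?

18

The order of 10 must divide φ(19) = 19 − 1 = 18 = 2 · 3^2.
Divisors of 18: 1, 2, 3, 6, 9, 18.
Test each divisor d:
10^1 ≡ 10 (mod 19)
10^2 ≡ 5 (mod 19)
10^3 ≡ 12 (mod 19)
10^6 ≡ 11 (mod 19)
10^9 ≡ 18 (mod 19)
10^18 ≡ 1 (mod 19) ✓
The smallest such exponent is 18, so the order of 10 is 18.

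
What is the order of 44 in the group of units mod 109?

108

By Lagrange's theorem, ord_109(44) divides φ(109) = 109 − 1 = 108 = 2^2 · 3^3.
Divisors of 108: 1, 2, 3, 4, 6, 9, 12, 18, 27, 36, 54, 108.
Check 44^d mod 109 for each divisor in increasing order:
44^1 ≡ 44 (mod 109)
44^2 ≡ 83 (mod 109)
44^3 ≡ 55 (mod 109)
44^4 ≡ 22 (mod 109)
44^6 ≡ 82 (mod 109)
44^9 ≡ 41 (mod 109)
44^12 ≡ 75 (mod 109)
44^18 ≡ 46 (mod 109)
44^27 ≡ 33 (mod 109)
44^36 ≡ 45 (mod 109)
44^54 ≡ 108 (mod 109)
44^108 ≡ 1 (mod 109) ✓
The smallest such exponent is 108, so the order of 44 is 108.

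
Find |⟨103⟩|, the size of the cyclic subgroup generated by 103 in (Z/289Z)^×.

ord(103) | φ(289) = φ(17^2) = 17·(17−1) = 272 = 2^4 · 17.
Divisors of 272: 1, 2, 4, 8, 16, 17, 34, 68, 136, 272.
Test each divisor d:
103^1 ≡ 103 (mod 289)
103^2 ≡ 205 (mod 289)
103^4 ≡ 120 (mod 289)
103^8 ≡ 239 (mod 289)
103^16 ≡ 188 (mod 289)
103^17 ≡ 1 (mod 289) ✓
So ord_289(103) = 17.

17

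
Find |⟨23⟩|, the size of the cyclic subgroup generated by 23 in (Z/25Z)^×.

ord(23) | φ(25) = φ(5^2) = 5·(5−1) = 20 = 2^2 · 5.
Divisors of 20: 1, 2, 4, 5, 10, 20.
Test each divisor d:
23^1 ≡ 23 (mod 25)
23^2 ≡ 4 (mod 25)
23^4 ≡ 16 (mod 25)
23^5 ≡ 18 (mod 25)
23^10 ≡ 24 (mod 25)
23^20 ≡ 1 (mod 25) ✓
Hence ord(23) = 20.

20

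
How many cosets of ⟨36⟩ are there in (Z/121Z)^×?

2

By Lagrange's theorem, ord_121(36) divides φ(121) = φ(11^2) = 11·(11−1) = 110 = 2 · 5 · 11.
Divisors of 110: 1, 2, 5, 10, 11, 22, 55, 110.
Test each divisor d:
36^1 ≡ 36 (mod 121)
36^2 ≡ 86 (mod 121)
36^5 ≡ 56 (mod 121)
36^10 ≡ 111 (mod 121)
36^11 ≡ 3 (mod 121)
36^22 ≡ 9 (mod 121)
36^55 ≡ 1 (mod 121) ✓
Thus |⟨36⟩| = ord(36) = 55.
The index is φ(121) / ord(36) = 110 / 55 = 2.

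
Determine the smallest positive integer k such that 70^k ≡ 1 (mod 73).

The order of 70 must divide φ(73) = 73 − 1 = 72 = 2^3 · 3^2.
Divisors of 72: 1, 2, 3, 4, 6, 8, 9, 12, 18, 24, 36, 72.
Test each divisor d:
70^1 ≡ 70 (mod 73)
70^2 ≡ 9 (mod 73)
70^3 ≡ 46 (mod 73)
70^4 ≡ 8 (mod 73)
70^6 ≡ 72 (mod 73)
70^8 ≡ 64 (mod 73)
70^9 ≡ 27 (mod 73)
70^12 ≡ 1 (mod 73) ✓
Hence ord(70) = 12.

12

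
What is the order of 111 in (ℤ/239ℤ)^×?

34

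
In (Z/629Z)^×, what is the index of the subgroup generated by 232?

Since 232 ∈ (Z/629Z)^×, its order divides φ(629) = φ(17·37) = (17−1)·(37−1) = 16·36 = 576 = 2^6 · 3^2.
Divisors of 576: 1, 2, 3, 4, 6, 8, 9, 12, 16, 18, 24, 32, 36, 48, 64, 72, 96, 144, 192, 288, 576.
Check 232^d mod 629 for each divisor in increasing order:
232^1 ≡ 232 (mod 629)
232^2 ≡ 359 (mod 629)
232^3 ≡ 260 (mod 629)
232^4 ≡ 565 (mod 629)
232^6 ≡ 297 (mod 629)
232^8 ≡ 322 (mod 629)
232^9 ≡ 482 (mod 629)
232^12 ≡ 149 (mod 629)
232^16 ≡ 528 (mod 629)
232^18 ≡ 223 (mod 629)
232^24 ≡ 186 (mod 629)
232^32 ≡ 137 (mod 629)
232^36 ≡ 38 (mod 629)
232^48 ≡ 1 (mod 629) ✓
The order of 232 is 48, so the subgroup it generates has 48 elements.
Index = |(Z/629Z)^×| / |⟨232⟩| = 576 / 48 = 12.

12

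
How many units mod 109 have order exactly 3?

φ(109) = 109 − 1 = 108 = 2^2 · 3^3.
(Z/109Z)^× is cyclic (|G| = 108); a cyclic group of order m has exactly φ(d) elements of each order d | m, and none otherwise.
3 | 108, and φ(3) = 3 − 1 = 2.

2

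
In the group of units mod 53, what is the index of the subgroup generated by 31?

1

ord(31) | φ(53) = 53 − 1 = 52 = 2^2 · 13.
Divisors of 52: 1, 2, 4, 13, 26, 52.
Test each divisor d:
31^1 ≡ 31
31^2 ≡ 7
31^4 ≡ 49
31^13 ≡ 30
31^26 ≡ 52
31^52 ≡ 1
Thus |⟨31⟩| = ord(31) = 52.
[(Z/53Z)^× : ⟨31⟩] = 52/52 = 1.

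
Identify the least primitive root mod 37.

2

φ(37) = 37 − 1 = 36 = 2^2 · 3^2.
Test candidates g = 2, 3, … against the prime factors q ∈ {2, 3} of φ(37): g is a generator iff g^(36/q) ≢ 1 for every such q.
g = 2: 2^18 ≡ 36; 2^12 ≡ 26 — none is 1, so 2 is a primitive root.
The smallest primitive root modulo 37 is 2.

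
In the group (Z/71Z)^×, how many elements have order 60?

0

φ(71) = 71 − 1 = 70 = 2 · 5 · 7.
(Z/71Z)^× is cyclic (|G| = 70); a cyclic group of order m has exactly φ(d) elements of each order d | m, and none otherwise.
60 does not divide 70, so no element of (Z/71Z)^× has order 60.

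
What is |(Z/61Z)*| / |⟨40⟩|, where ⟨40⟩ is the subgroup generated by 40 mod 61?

The order of 40 must divide φ(61) = 61 − 1 = 60 = 2^2 · 3 · 5.
Divisors of 60: 1, 2, 3, 4, 5, 6, 10, 12, 15, 20, 30, 60.
Test each divisor d:
40^1 ≡ 40 (mod 61)
40^2 ≡ 14 (mod 61)
40^3 ≡ 11 (mod 61)
40^4 ≡ 13 (mod 61)
40^5 ≡ 32 (mod 61)
40^6 ≡ 60 (mod 61)
40^10 ≡ 48 (mod 61)
40^12 ≡ 1 (mod 61) ✓
The order of 40 is 12, so the subgroup it generates has 12 elements.
Index = |(Z/61Z)^×| / |⟨40⟩| = 60 / 12 = 5.

5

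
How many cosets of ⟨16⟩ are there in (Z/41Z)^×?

8

ord(16) | φ(41) = 41 − 1 = 40 = 2^3 · 5.
Divisors of 40: 1, 2, 4, 5, 8, 10, 20, 40.
Compute 16^d (mod 41) for the divisors d until we hit 1:
16^1 ≡ 16 (mod 41)
16^2 ≡ 10 (mod 41)
16^4 ≡ 18 (mod 41)
16^5 ≡ 1 (mod 41) ✓
Thus |⟨16⟩| = ord(16) = 5.
Index = |(Z/41Z)^×| / |⟨16⟩| = 40 / 5 = 8.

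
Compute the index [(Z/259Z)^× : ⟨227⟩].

The order of 227 must divide φ(259) = φ(7·37) = (7−1)·(37−1) = 6·36 = 216 = 2^3 · 3^3.
Divisors of 216: 1, 2, 3, 4, 6, 8, 9, 12, 18, 24, 27, 36, 54, 72, 108, 216.
Compute 227^d (mod 259) for the divisors d until we hit 1:
227^1 ≡ 227 (mod 259)
227^2 ≡ 247 (mod 259)
227^3 ≡ 125 (mod 259)
227^4 ≡ 144 (mod 259)
227^6 ≡ 85 (mod 259)
227^8 ≡ 16 (mod 259)
227^9 ≡ 6 (mod 259)
227^12 ≡ 232 (mod 259)
227^18 ≡ 36 (mod 259)
227^24 ≡ 211 (mod 259)
227^27 ≡ 216 (mod 259)
227^36 ≡ 1 (mod 259) ✓
So ord_259(227) = 36, hence |⟨227⟩| = 36.
[(Z/259Z)^× : ⟨227⟩] = 216/36 = 6.

6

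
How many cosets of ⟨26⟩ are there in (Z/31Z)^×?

5

Since 26 ∈ (Z/31Z)^×, its order divides φ(31) = 31 − 1 = 30 = 2 · 3 · 5.
Divisors of 30: 1, 2, 3, 5, 6, 10, 15, 30.
Check 26^d mod 31 for each divisor in increasing order:
26^1 ≡ 26
26^2 ≡ 25
26^3 ≡ 30
26^5 ≡ 6
26^6 ≡ 1
Thus |⟨26⟩| = ord(26) = 6.
[(Z/31Z)^× : ⟨26⟩] = 30/6 = 5.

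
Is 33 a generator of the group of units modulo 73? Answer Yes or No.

φ(73) = 73 − 1 = 72 = 2^3 · 3^2.
It suffices to check that the order of 33 is not a proper divisor of 72: compute 33^(72/q) for q ∈ {2, 3}.
33^36 ≡ 72 (mod 73)  [q = 2: ≢ 1 ✓]
33^24 ≡ 8 (mod 73)  [q = 3: ≢ 1 ✓]
None equal 1, so ord_73(33) = 72: 33 is a primitive root.

Yes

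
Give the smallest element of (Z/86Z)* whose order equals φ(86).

3

φ(86) = φ(2)·φ(43) = 1·42 = 42 = 2 · 3 · 7.
Test candidates g = 2, 3, … against the prime factors q ∈ {2, 3, 7} of φ(86): g is a generator iff g^(42/q) ≢ 1 for every such q.
g = 2: gcd(2, 86) = 2 > 1, not a unit — skip.
g = 3: 3^21 ≡ 85; 3^14 ≡ 79; 3^6 ≡ 41 — none is 1, so 3 is a primitive root.
Hence the least primitive root of 86 is 3.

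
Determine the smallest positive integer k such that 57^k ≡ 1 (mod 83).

By Lagrange's theorem, ord_83(57) divides φ(83) = 83 − 1 = 82 = 2 · 41.
Divisors of 82: 1, 2, 41, 82.
Check 57^d mod 83 for each divisor in increasing order:
57^1 ≡ 57
57^2 ≡ 12
57^41 ≡ 82
57^82 ≡ 1
Therefore the multiplicative order of 57 modulo 83 is 82.

82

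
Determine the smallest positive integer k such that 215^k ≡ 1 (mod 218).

54

The order of 215 must divide φ(218) = φ(2)·φ(109) = 1·108 = 108 = 2^2 · 3^3.
Divisors of 108: 1, 2, 3, 4, 6, 9, 12, 18, 27, 36, 54, 108.
Test each divisor d:
215^1 ≡ 215
215^2 ≡ 9
215^3 ≡ 191
215^4 ≡ 81
215^6 ≡ 75
215^9 ≡ 155
215^12 ≡ 175
215^18 ≡ 45
215^27 ≡ 217
215^36 ≡ 63
215^54 ≡ 1
Hence ord(215) = 54.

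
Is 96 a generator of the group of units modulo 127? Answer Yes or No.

Yes

φ(127) = 127 − 1 = 126 = 2 · 3^2 · 7.
Test 96^(126/q) mod 127 for each prime factor q of 126:
96^63 ≡ 126 (mod 127)  [q = 2: ≢ 1 ✓]
96^42 ≡ 107 (mod 127)  [q = 3: ≢ 1 ✓]
96^18 ≡ 2 (mod 127)  [q = 7: ≢ 1 ✓]
Every test exponent gives a nontrivial residue, hence 96 generates the full group.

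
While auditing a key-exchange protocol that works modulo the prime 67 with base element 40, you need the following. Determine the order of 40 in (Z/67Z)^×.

11

By Lagrange's theorem, ord_67(40) divides φ(67) = 67 − 1 = 66 = 2 · 3 · 11.
Divisors of 66: 1, 2, 3, 6, 11, 22, 33, 66.
Compute 40^d (mod 67) for the divisors d until we hit 1:
40^1 ≡ 40 (mod 67)
40^2 ≡ 59 (mod 67)
40^3 ≡ 15 (mod 67)
40^6 ≡ 24 (mod 67)
40^11 ≡ 1 (mod 67) ✓
The smallest such exponent is 11, so the order of 40 is 11.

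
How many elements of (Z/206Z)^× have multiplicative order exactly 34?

φ(206) = φ(2)·φ(103) = 1·102 = 102 = 2 · 3 · 17.
Since (Z/206Z)^× is cyclic of order 102, the number of elements of order d is φ(d) when d | 102 and 0 otherwise.
34 = 2 · 17 divides 102, and φ(34) = 16.

16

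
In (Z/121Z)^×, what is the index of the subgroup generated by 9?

The order of 9 must divide φ(121) = φ(11^2) = 11·(11−1) = 110 = 2 · 5 · 11.
Divisors of 110: 1, 2, 5, 10, 11, 22, 55, 110.
Evaluate successive powers at the divisors of 110:
9^1 ≡ 9
9^2 ≡ 81
9^5 ≡ 1
The order of 9 is 5, so the subgroup it generates has 5 elements.
The index is φ(121) / ord(9) = 110 / 5 = 22.

22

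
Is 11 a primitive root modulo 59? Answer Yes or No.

φ(59) = 59 − 1 = 58 = 2 · 29.
It suffices to check that the order of 11 is not a proper divisor of 58: compute 11^(58/q) for q ∈ {2, 29}.
11^29 ≡ 58 (mod 59)  [q = 2: ≢ 1 ✓]
11^2 ≡ 3 (mod 59)  [q = 29: ≢ 1 ✓]
Every test exponent gives a nontrivial residue, hence 11 generates the full group.

Yes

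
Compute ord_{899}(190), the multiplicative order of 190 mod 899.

35

ord(190) | φ(899) = φ(29·31) = (29−1)·(31−1) = 28·30 = 840 = 2^3 · 3 · 5 · 7.
Divisors of 840: 1, 2, 3, 4, 5, 6, 7, 8, 10, 12, 14, 15, 20, 21, 24, 28, 30, 35, 40, 42, 56, 60, 70, 84, 105, 120, 140, 168, 210, 280, 420, 840.
Compute 190^d (mod 899) for the divisors d until we hit 1:
190^1 ≡ 190 (mod 899)
190^2 ≡ 140 (mod 899)
190^3 ≡ 529 (mod 899)
190^4 ≡ 721 (mod 899)
190^5 ≡ 342 (mod 899)
190^6 ≡ 252 (mod 899)
190^7 ≡ 233 (mod 899)
190^8 ≡ 219 (mod 899)
190^10 ≡ 94 (mod 899)
190^12 ≡ 574 (mod 899)
190^14 ≡ 349 (mod 899)
190^15 ≡ 683 (mod 899)
190^20 ≡ 745 (mod 899)
190^21 ≡ 407 (mod 899)
190^24 ≡ 442 (mod 899)
190^28 ≡ 436 (mod 899)
190^30 ≡ 807 (mod 899)
190^35 ≡ 1 (mod 899) ✓
Hence ord(190) = 35.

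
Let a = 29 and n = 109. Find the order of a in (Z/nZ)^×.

54

The order of 29 must divide φ(109) = 109 − 1 = 108 = 2^2 · 3^3.
Divisors of 108: 1, 2, 3, 4, 6, 9, 12, 18, 27, 36, 54, 108.
Test each divisor d:
29^1 ≡ 29 (mod 109)
29^2 ≡ 78 (mod 109)
29^3 ≡ 82 (mod 109)
29^4 ≡ 89 (mod 109)
29^6 ≡ 75 (mod 109)
29^9 ≡ 46 (mod 109)
29^12 ≡ 66 (mod 109)
29^18 ≡ 45 (mod 109)
29^27 ≡ 108 (mod 109)
29^36 ≡ 63 (mod 109)
29^54 ≡ 1 (mod 109) ✓
Therefore the multiplicative order of 29 modulo 109 is 54.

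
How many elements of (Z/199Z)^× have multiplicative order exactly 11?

φ(199) = 199 − 1 = 198 = 2 · 3^2 · 11.
(Z/199Z)^× is cyclic (|G| = 198); a cyclic group of order m has exactly φ(d) elements of each order d | m, and none otherwise.
11 | 198, and φ(11) = 11 − 1 = 10.

10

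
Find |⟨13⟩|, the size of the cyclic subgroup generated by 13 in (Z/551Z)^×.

126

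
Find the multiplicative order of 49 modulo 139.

Since 49 ∈ (Z/139Z)^×, its order divides φ(139) = 139 − 1 = 138 = 2 · 3 · 23.
Divisors of 138: 1, 2, 3, 6, 23, 46, 69, 138.
Evaluate successive powers at the divisors of 138:
49^1 ≡ 49 (mod 139)
49^2 ≡ 38 (mod 139)
49^3 ≡ 55 (mod 139)
49^6 ≡ 106 (mod 139)
49^23 ≡ 42 (mod 139)
49^46 ≡ 96 (mod 139)
49^69 ≡ 1 (mod 139) ✓
So ord_139(49) = 69.

69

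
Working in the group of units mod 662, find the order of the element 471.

ord(471) | φ(662) = φ(2)·φ(331) = 1·330 = 330 = 2 · 3 · 5 · 11.
Divisors of 330: 1, 2, 3, 5, 6, 10, 11, 15, 22, 30, 33, 55, 66, 110, 165, 330.
Compute 471^d (mod 662) for the divisors d until we hit 1:
471^1 ≡ 471 (mod 662)
471^2 ≡ 71 (mod 662)
471^3 ≡ 341 (mod 662)
471^5 ≡ 379 (mod 662)
471^6 ≡ 431 (mod 662)
471^10 ≡ 649 (mod 662)
471^11 ≡ 497 (mod 662)
471^15 ≡ 369 (mod 662)
471^22 ≡ 83 (mod 662)
471^30 ≡ 451 (mod 662)
471^33 ≡ 207 (mod 662)
471^55 ≡ 631 (mod 662)
471^66 ≡ 481 (mod 662)
471^110 ≡ 299 (mod 662)
471^165 ≡ 661 (mod 662)
471^330 ≡ 1 (mod 662) ✓
Hence ord(471) = 330.

330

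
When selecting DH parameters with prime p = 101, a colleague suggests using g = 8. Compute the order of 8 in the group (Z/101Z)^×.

By Lagrange's theorem, ord_101(8) divides φ(101) = 101 − 1 = 100 = 2^2 · 5^2.
Divisors of 100: 1, 2, 4, 5, 10, 20, 25, 50, 100.
Evaluate successive powers at the divisors of 100:
8^1 ≡ 8 (mod 101)
8^2 ≡ 64 (mod 101)
8^4 ≡ 56 (mod 101)
8^5 ≡ 44 (mod 101)
8^10 ≡ 17 (mod 101)
8^20 ≡ 87 (mod 101)
8^25 ≡ 91 (mod 101)
8^50 ≡ 100 (mod 101)
8^100 ≡ 1 (mod 101) ✓
Hence ord(8) = 100.

100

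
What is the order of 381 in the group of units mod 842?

420

ord(381) | φ(842) = φ(2)·φ(421) = 1·420 = 420 = 2^2 · 3 · 5 · 7.
Divisors of 420: 1, 2, 3, 4, 5, 6, 7, 10, 12, 14, 15, 20, 21, 28, 30, 35, 42, 60, 70, 84, 105, 140, 210, 420.
Compute 381^d (mod 842) for the divisors d until we hit 1:
381^1 ≡ 381 (mod 842)
381^2 ≡ 337 (mod 842)
381^3 ≡ 413 (mod 842)
381^4 ≡ 741 (mod 842)
381^5 ≡ 251 (mod 842)
381^6 ≡ 485 (mod 842)
381^7 ≡ 387 (mod 842)
381^10 ≡ 693 (mod 842)
381^12 ≡ 307 (mod 842)
381^14 ≡ 735 (mod 842)
381^15 ≡ 491 (mod 842)
381^20 ≡ 309 (mod 842)
381^21 ≡ 691 (mod 842)
381^28 ≡ 503 (mod 842)
381^30 ≡ 269 (mod 842)
381^35 ≡ 159 (mod 842)
381^42 ≡ 67 (mod 842)
381^60 ≡ 791 (mod 842)
381^70 ≡ 21 (mod 842)
381^84 ≡ 279 (mod 842)
381^105 ≡ 813 (mod 842)
381^140 ≡ 441 (mod 842)
381^210 ≡ 841 (mod 842)
381^420 ≡ 1 (mod 842) ✓
Hence ord(381) = 420.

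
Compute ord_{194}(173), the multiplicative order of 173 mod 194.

Since 173 ∈ (Z/194Z)^×, its order divides φ(194) = φ(2)·φ(97) = 1·96 = 96 = 2^5 · 3.
Divisors of 96: 1, 2, 3, 4, 6, 8, 12, 16, 24, 32, 48, 96.
Evaluate successive powers at the divisors of 96:
173^1 ≡ 173
173^2 ≡ 53
173^3 ≡ 51
173^4 ≡ 93
173^6 ≡ 79
173^8 ≡ 113
173^12 ≡ 33
173^16 ≡ 159
173^24 ≡ 119
173^32 ≡ 61
173^48 ≡ 193
173^96 ≡ 1
Hence ord(173) = 96.

96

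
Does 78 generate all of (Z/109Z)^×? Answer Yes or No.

No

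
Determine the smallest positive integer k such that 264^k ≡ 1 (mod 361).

171

Since 264 ∈ (Z/361Z)^×, its order divides φ(361) = φ(19^2) = 19·(19−1) = 342 = 2 · 3^2 · 19.
Divisors of 342: 1, 2, 3, 6, 9, 18, 19, 38, 57, 114, 171, 342.
Evaluate successive powers at the divisors of 342:
264^1 ≡ 264 (mod 361)
264^2 ≡ 23 (mod 361)
264^3 ≡ 296 (mod 361)
264^6 ≡ 254 (mod 361)
264^9 ≡ 96 (mod 361)
264^18 ≡ 191 (mod 361)
264^19 ≡ 245 (mod 361)
264^38 ≡ 99 (mod 361)
264^57 ≡ 68 (mod 361)
264^114 ≡ 292 (mod 361)
264^171 ≡ 1 (mod 361) ✓
So ord_361(264) = 171.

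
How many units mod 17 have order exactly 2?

1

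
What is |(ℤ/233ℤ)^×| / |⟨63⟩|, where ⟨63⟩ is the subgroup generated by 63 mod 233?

8

By Lagrange's theorem, ord_233(63) divides φ(233) = 233 − 1 = 232 = 2^3 · 29.
Divisors of 232: 1, 2, 4, 8, 29, 58, 116, 232.
Check 63^d mod 233 for each divisor in increasing order:
63^1 ≡ 63
63^2 ≡ 8
63^4 ≡ 64
63^8 ≡ 135
63^29 ≡ 1
Thus |⟨63⟩| = ord(63) = 29.
[(Z/233Z)^× : ⟨63⟩] = 232/29 = 8.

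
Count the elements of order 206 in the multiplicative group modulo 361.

0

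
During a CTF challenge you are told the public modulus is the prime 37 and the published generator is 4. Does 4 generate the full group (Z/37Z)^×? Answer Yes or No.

φ(37) = 37 − 1 = 36 = 2^2 · 3^2.
4 is a primitive root mod 37 iff 4^(φ(37)/q) ≢ 1 for every prime q | φ(37), i.e. q ∈ {2, 3}.
4^18 ≡ 1 (mod 37)  [q = 2: ≡ 1 ✗]
4^12 ≡ 10 (mod 37)  [q = 3: ≢ 1 ✓]
The check at q = 2 fails, so 4 generates a proper subgroup.

No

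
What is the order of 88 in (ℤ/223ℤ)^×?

222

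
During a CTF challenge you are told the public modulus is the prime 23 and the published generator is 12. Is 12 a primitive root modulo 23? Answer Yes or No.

No

φ(23) = 23 − 1 = 22 = 2 · 11.
12 is a primitive root mod 23 iff 12^(φ(23)/q) ≢ 1 for every prime q | φ(23), i.e. q ∈ {2, 11}.
12^11 ≡ 1 (mod 23)  [q = 2: ≡ 1 ✗]
12^2 ≡ 6 (mod 23)  [q = 11: ≢ 1 ✓]
The check at q = 2 fails, so 12 generates a proper subgroup.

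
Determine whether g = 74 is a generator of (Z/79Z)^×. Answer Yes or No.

φ(79) = 79 − 1 = 78 = 2 · 3 · 13.
An element g generates (Z/79Z)^× iff g^(78/q) ≢ 1 (mod 79) for each prime q ∈ {2, 3, 13}.
74^39 ≡ 78 (mod 79)  [q = 2: ≢ 1 ✓]
74^26 ≡ 55 (mod 79)  [q = 3: ≢ 1 ✓]
74^6 ≡ 62 (mod 79)  [q = 13: ≢ 1 ✓]
None equal 1, so ord_79(74) = 78: 74 is a primitive root.

Yes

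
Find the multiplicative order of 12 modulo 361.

ord(12) | φ(361) = φ(19^2) = 19·(19−1) = 342 = 2 · 3^2 · 19.
Divisors of 342: 1, 2, 3, 6, 9, 18, 19, 38, 57, 114, 171, 342.
Compute 12^d (mod 361) for the divisors d until we hit 1:
12^1 ≡ 12
12^2 ≡ 144
12^3 ≡ 284
12^6 ≡ 153
12^9 ≡ 132
12^18 ≡ 96
12^19 ≡ 69
12^38 ≡ 68
12^57 ≡ 360
12^114 ≡ 1
The smallest such exponent is 114, so the order of 12 is 114.

114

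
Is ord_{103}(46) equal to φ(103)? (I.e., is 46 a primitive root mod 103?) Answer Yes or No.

φ(103) = 103 − 1 = 102 = 2 · 3 · 17.
An element g generates (Z/103Z)^× iff g^(102/q) ≢ 1 (mod 103) for each prime q ∈ {2, 3, 17}.
46^51 ≡ 1 (mod 103)  [q = 2: ≡ 1 ✗]
46^34 ≡ 46 (mod 103)  [q = 3: ≢ 1 ✓]
46^6 ≡ 1 (mod 103)  [q = 17: ≡ 1 ✗]
Since 46^51 ≡ 1, the order of 46 divides 51 < 102, so 46 is not a primitive root.

No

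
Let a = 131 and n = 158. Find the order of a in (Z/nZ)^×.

The order of 131 must divide φ(158) = φ(2)·φ(79) = 1·78 = 78 = 2 · 3 · 13.
Divisors of 78: 1, 2, 3, 6, 13, 26, 39, 78.
Test each divisor d:
131^1 ≡ 131
131^2 ≡ 97
131^3 ≡ 67
131^6 ≡ 65
131^13 ≡ 1
The smallest such exponent is 13, so the order of 131 is 13.

13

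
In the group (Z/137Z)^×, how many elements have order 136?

64

φ(137) = 137 − 1 = 136 = 2^3 · 17.
(Z/137Z)^× is cyclic (|G| = 136); a cyclic group of order m has exactly φ(d) elements of each order d | m, and none otherwise.
136 = 2^3 · 17 divides 136, and φ(136) = 64.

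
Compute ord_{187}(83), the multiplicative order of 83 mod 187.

40

By Lagrange's theorem, ord_187(83) divides φ(187) = φ(11·17) = (11−1)·(17−1) = 10·16 = 160 = 2^5 · 5.
Divisors of 160: 1, 2, 4, 5, 8, 10, 16, 20, 32, 40, 80, 160.
Check 83^d mod 187 for each divisor in increasing order:
83^1 ≡ 83 (mod 187)
83^2 ≡ 157 (mod 187)
83^4 ≡ 152 (mod 187)
83^5 ≡ 87 (mod 187)
83^8 ≡ 103 (mod 187)
83^10 ≡ 89 (mod 187)
83^16 ≡ 137 (mod 187)
83^20 ≡ 67 (mod 187)
83^32 ≡ 69 (mod 187)
83^40 ≡ 1 (mod 187) ✓
Hence ord(83) = 40.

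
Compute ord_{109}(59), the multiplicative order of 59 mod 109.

Since 59 ∈ (Z/109Z)^×, its order divides φ(109) = 109 − 1 = 108 = 2^2 · 3^3.
Divisors of 108: 1, 2, 3, 4, 6, 9, 12, 18, 27, 36, 54, 108.
Check 59^d mod 109 for each divisor in increasing order:
59^1 ≡ 59
59^2 ≡ 102
59^3 ≡ 23
59^4 ≡ 49
59^6 ≡ 93
59^9 ≡ 68
59^12 ≡ 38
59^18 ≡ 46
59^27 ≡ 76
59^36 ≡ 45
59^54 ≡ 108
59^108 ≡ 1
Therefore the multiplicative order of 59 modulo 109 is 108.

108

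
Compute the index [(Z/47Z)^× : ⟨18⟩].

2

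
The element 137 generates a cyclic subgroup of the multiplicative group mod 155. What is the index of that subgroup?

2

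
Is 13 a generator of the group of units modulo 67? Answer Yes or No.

Yes

φ(67) = 67 − 1 = 66 = 2 · 3 · 11.
An element g generates (Z/67Z)^× iff g^(66/q) ≢ 1 (mod 67) for each prime q ∈ {2, 3, 11}.
13^33 ≡ 66 (mod 67)  [q = 2: ≢ 1 ✓]
13^22 ≡ 37 (mod 67)  [q = 3: ≢ 1 ✓]
13^6 ≡ 62 (mod 67)  [q = 11: ≢ 1 ✓]
Every test exponent gives a nontrivial residue, hence 13 generates the full group.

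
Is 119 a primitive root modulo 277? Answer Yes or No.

Yes

φ(277) = 277 − 1 = 276 = 2^2 · 3 · 23.
It suffices to check that the order of 119 is not a proper divisor of 276: compute 119^(276/q) for q ∈ {2, 3, 23}.
119^138 ≡ 276 (mod 277)  [q = 2: ≢ 1 ✓]
119^92 ≡ 160 (mod 277)  [q = 3: ≢ 1 ✓]
119^12 ≡ 69 (mod 277)  [q = 23: ≢ 1 ✓]
Every test exponent gives a nontrivial residue, hence 119 generates the full group.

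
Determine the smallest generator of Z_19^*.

2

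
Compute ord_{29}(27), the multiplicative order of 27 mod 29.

28

By Lagrange's theorem, ord_29(27) divides φ(29) = 29 − 1 = 28 = 2^2 · 7.
Divisors of 28: 1, 2, 4, 7, 14, 28.
Evaluate successive powers at the divisors of 28:
27^1 ≡ 27 (mod 29)
27^2 ≡ 4 (mod 29)
27^4 ≡ 16 (mod 29)
27^7 ≡ 17 (mod 29)
27^14 ≡ 28 (mod 29)
27^28 ≡ 1 (mod 29) ✓
So ord_29(27) = 28.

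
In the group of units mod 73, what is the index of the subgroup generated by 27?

18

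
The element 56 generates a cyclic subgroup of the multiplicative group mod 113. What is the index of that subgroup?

4

By Lagrange's theorem, ord_113(56) divides φ(113) = 113 − 1 = 112 = 2^4 · 7.
Divisors of 112: 1, 2, 4, 7, 8, 14, 16, 28, 56, 112.
Compute 56^d (mod 113) for the divisors d until we hit 1:
56^1 ≡ 56
56^2 ≡ 85
56^4 ≡ 106
56^7 ≡ 15
56^8 ≡ 49
56^14 ≡ 112
56^16 ≡ 28
56^28 ≡ 1
So ord_113(56) = 28, hence |⟨56⟩| = 28.
[(Z/113Z)^× : ⟨56⟩] = 112/28 = 4.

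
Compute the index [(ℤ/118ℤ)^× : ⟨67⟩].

The order of 67 must divide φ(118) = φ(2)·φ(59) = 1·58 = 58 = 2 · 29.
Divisors of 58: 1, 2, 29, 58.
Compute 67^d (mod 118) for the divisors d until we hit 1:
67^1 ≡ 67
67^2 ≡ 5
67^29 ≡ 117
67^58 ≡ 1
The order of 67 is 58, so the subgroup it generates has 58 elements.
The index is φ(118) / ord(67) = 58 / 58 = 1.

1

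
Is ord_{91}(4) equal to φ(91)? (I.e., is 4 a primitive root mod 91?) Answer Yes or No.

No

91 = 7 · 13 is a product of two distinct odd primes, so (Z/91Z)^× ≅ (Z/7Z)^× × (Z/13Z)^× is not cyclic.
No primitive root modulo 91 exists; in particular 4 is not one.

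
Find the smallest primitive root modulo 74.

5

φ(74) = φ(2)·φ(37) = 1·36 = 36 = 2^2 · 3^2.
g is a primitive root iff g^(36/q) ≢ 1 (mod 74) for each prime q ∈ {2, 3}.
g = 2: gcd(2, 74) = 2 > 1, not a unit — skip.
g = 3: 3^18 ≡ 1 — hits 1, so not a primitive root.
g = 4: gcd(4, 74) = 2 > 1, not a unit — skip.
g = 5: 5^18 ≡ 73; 5^12 ≡ 47 — none is 1, so 5 is a primitive root.
So 5 is the smallest generator of (Z/74Z)^×.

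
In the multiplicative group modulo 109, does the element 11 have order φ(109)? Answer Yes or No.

φ(109) = 109 − 1 = 108 = 2^2 · 3^3.
11 is a primitive root mod 109 iff 11^(φ(109)/q) ≢ 1 for every prime q | φ(109), i.e. q ∈ {2, 3}.
11^54 ≡ 108 (mod 109)  [q = 2: ≢ 1 ✓]
11^36 ≡ 45 (mod 109)  [q = 3: ≢ 1 ✓]
Every test exponent gives a nontrivial residue, hence 11 generates the full group.

Yes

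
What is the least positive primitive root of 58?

3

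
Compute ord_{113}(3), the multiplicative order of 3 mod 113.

112

The order of 3 must divide φ(113) = 113 − 1 = 112 = 2^4 · 7.
Divisors of 112: 1, 2, 4, 7, 8, 14, 16, 28, 56, 112.
Compute 3^d (mod 113) for the divisors d until we hit 1:
3^1 ≡ 3 (mod 113)
3^2 ≡ 9 (mod 113)
3^4 ≡ 81 (mod 113)
3^7 ≡ 40 (mod 113)
3^8 ≡ 7 (mod 113)
3^14 ≡ 18 (mod 113)
3^16 ≡ 49 (mod 113)
3^28 ≡ 98 (mod 113)
3^56 ≡ 112 (mod 113)
3^112 ≡ 1 (mod 113) ✓
So ord_113(3) = 112.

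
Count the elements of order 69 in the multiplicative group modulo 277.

44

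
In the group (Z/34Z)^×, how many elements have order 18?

φ(34) = φ(2)·φ(17) = 1·16 = 16 = 2^4.
In a cyclic group of order 16, there are φ(d) elements of order d for each divisor d of 16, and zero for non-divisors.
18 does not divide 16, so no element of (Z/34Z)^× has order 18.

0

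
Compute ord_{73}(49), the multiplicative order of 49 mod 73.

12

Since 49 ∈ (Z/73Z)^×, its order divides φ(73) = 73 − 1 = 72 = 2^3 · 3^2.
Divisors of 72: 1, 2, 3, 4, 6, 8, 9, 12, 18, 24, 36, 72.
Test each divisor d:
49^1 ≡ 49 (mod 73)
49^2 ≡ 65 (mod 73)
49^3 ≡ 46 (mod 73)
49^4 ≡ 64 (mod 73)
49^6 ≡ 72 (mod 73)
49^8 ≡ 8 (mod 73)
49^9 ≡ 27 (mod 73)
49^12 ≡ 1 (mod 73) ✓
So ord_73(49) = 12.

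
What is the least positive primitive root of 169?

2

φ(169) = φ(13^2) = 13·(13−1) = 156 = 2^2 · 3 · 13.
g is a primitive root iff g^(156/q) ≢ 1 (mod 169) for each prime q ∈ {2, 3, 13}.
g = 2: 2^78 ≡ 168; 2^52 ≡ 146; 2^12 ≡ 40 — none is 1, so 2 is a primitive root.
The smallest primitive root modulo 169 is 2.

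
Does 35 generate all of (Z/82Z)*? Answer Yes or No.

φ(82) = φ(2)·φ(41) = 1·40 = 40 = 2^3 · 5.
Test 35^(40/q) mod 82 for each prime factor q of 40:
35^20 ≡ 81 (mod 82)  [q = 2: ≢ 1 ✓]
35^8 ≡ 51 (mod 82)  [q = 5: ≢ 1 ✓]
All checks pass, so 35 has order 40 and is a primitive root modulo 82.

Yes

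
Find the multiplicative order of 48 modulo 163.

Since 48 ∈ (Z/163Z)^×, its order divides φ(163) = 163 − 1 = 162 = 2 · 3^4.
Divisors of 162: 1, 2, 3, 6, 9, 18, 27, 54, 81, 162.
Test each divisor d:
48^1 ≡ 48
48^2 ≡ 22
48^3 ≡ 78
48^6 ≡ 53
48^9 ≡ 59
48^18 ≡ 58
48^27 ≡ 162
48^54 ≡ 1
Therefore the multiplicative order of 48 modulo 163 is 54.

54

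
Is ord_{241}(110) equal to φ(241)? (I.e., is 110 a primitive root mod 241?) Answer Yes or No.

Yes

φ(241) = 241 − 1 = 240 = 2^4 · 3 · 5.
Test 110^(240/q) mod 241 for each prime factor q of 240:
110^120 ≡ 240 (mod 241)  [q = 2: ≢ 1 ✓]
110^80 ≡ 225 (mod 241)  [q = 3: ≢ 1 ✓]
110^48 ≡ 205 (mod 241)  [q = 5: ≢ 1 ✓]
All checks pass, so 110 has order 240 and is a primitive root modulo 241.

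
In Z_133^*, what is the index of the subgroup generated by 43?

12

ord(43) | φ(133) = φ(7·19) = (7−1)·(19−1) = 6·18 = 108 = 2^2 · 3^3.
Divisors of 108: 1, 2, 3, 4, 6, 9, 12, 18, 27, 36, 54, 108.
Compute 43^d (mod 133) for the divisors d until we hit 1:
43^1 ≡ 43
43^2 ≡ 120
43^3 ≡ 106
43^4 ≡ 36
43^6 ≡ 64
43^9 ≡ 1
The order of 43 is 9, so the subgroup it generates has 9 elements.
[(Z/133Z)^× : ⟨43⟩] = 108/9 = 12.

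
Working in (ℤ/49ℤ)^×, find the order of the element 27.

14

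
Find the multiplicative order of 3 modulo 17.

By Lagrange's theorem, ord_17(3) divides φ(17) = 17 − 1 = 16 = 2^4.
Divisors of 16: 1, 2, 4, 8, 16.
Test each divisor d:
3^1 ≡ 3
3^2 ≡ 9
3^4 ≡ 13
3^8 ≡ 16
3^16 ≡ 1
So ord_17(3) = 16.

16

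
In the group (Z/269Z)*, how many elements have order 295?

φ(269) = 269 − 1 = 268 = 2^2 · 67.
In a cyclic group of order 268, there are φ(d) elements of order d for each divisor d of 268, and zero for non-divisors.
295 does not divide 268, so no element of (Z/269Z)^× has order 295.

0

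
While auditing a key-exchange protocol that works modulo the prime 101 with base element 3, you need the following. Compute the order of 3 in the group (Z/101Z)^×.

100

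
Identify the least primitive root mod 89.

φ(89) = 89 − 1 = 88 = 2^3 · 11.
Test candidates g = 2, 3, … against the prime factors q ∈ {2, 11} of φ(89): g is a generator iff g^(88/q) ≢ 1 for every such q.
g = 2: 2^44 ≡ 1 — hits 1, so not a primitive root.
g = 3: 3^44 ≡ 88; 3^8 ≡ 64 — none is 1, so 3 is a primitive root.
So 3 is the smallest generator of (Z/89Z)^×.

3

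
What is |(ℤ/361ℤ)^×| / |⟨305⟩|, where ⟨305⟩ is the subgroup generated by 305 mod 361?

18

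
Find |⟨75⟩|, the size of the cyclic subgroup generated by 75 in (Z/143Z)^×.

30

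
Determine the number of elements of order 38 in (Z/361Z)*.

18

φ(361) = φ(19^2) = 19·(19−1) = 342 = 2 · 3^2 · 19.
In a cyclic group of order 342, there are φ(d) elements of order d for each divisor d of 342, and zero for non-divisors.
38 = 2 · 19 divides 342, and φ(38) = 18.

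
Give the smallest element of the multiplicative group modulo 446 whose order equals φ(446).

3

φ(446) = φ(2)·φ(223) = 1·222 = 222 = 2 · 3 · 37.
Test candidates g = 2, 3, … against the prime factors q ∈ {2, 3, 37} of φ(446): g is a generator iff g^(222/q) ≢ 1 for every such q.
g = 2: gcd(2, 446) = 2 > 1, not a unit — skip.
g = 3: 3^111 ≡ 445; 3^74 ≡ 183; 3^6 ≡ 283 — none is 1, so 3 is a primitive root.
The smallest primitive root modulo 446 is 3.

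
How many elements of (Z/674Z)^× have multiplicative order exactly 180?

φ(674) = φ(2)·φ(337) = 1·336 = 336 = 2^4 · 3 · 7.
(Z/674Z)^× is cyclic (|G| = 336); a cyclic group of order m has exactly φ(d) elements of each order d | m, and none otherwise.
Here 336 is not a multiple of 180, so there are no elements of order 180.

0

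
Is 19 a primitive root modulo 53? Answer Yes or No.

φ(53) = 53 − 1 = 52 = 2^2 · 13.
19 is a primitive root mod 53 iff 19^(φ(53)/q) ≢ 1 for every prime q | φ(53), i.e. q ∈ {2, 13}.
19^26 ≡ 52 (mod 53)  [q = 2: ≢ 1 ✓]
19^4 ≡ 47 (mod 53)  [q = 13: ≢ 1 ✓]
All checks pass, so 19 has order 52 and is a primitive root modulo 53.

Yes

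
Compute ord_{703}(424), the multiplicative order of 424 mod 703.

The order of 424 must divide φ(703) = φ(19·37) = (19−1)·(37−1) = 18·36 = 648 = 2^3 · 3^4.
Divisors of 648: 1, 2, 3, 4, 6, 8, 9, 12, 18, 24, 27, 36, 54, 72, 81, 108, 162, 216, 324, 648.
Test each divisor d:
424^1 ≡ 424
424^2 ≡ 511
424^3 ≡ 140
424^4 ≡ 308
424^6 ≡ 619
424^8 ≡ 662
424^9 ≡ 191
424^12 ≡ 26
424^18 ≡ 628
424^24 ≡ 676
424^27 ≡ 438
424^36 ≡ 1
So ord_703(424) = 36.

36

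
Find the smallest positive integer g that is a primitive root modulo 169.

2

φ(169) = φ(13^2) = 13·(13−1) = 156 = 2^2 · 3 · 13.
g is a primitive root iff g^(156/q) ≢ 1 (mod 169) for each prime q ∈ {2, 3, 13}.
g = 2: 2^78 ≡ 168; 2^52 ≡ 146; 2^12 ≡ 40 — none is 1, so 2 is a primitive root.
So 2 is the smallest generator of (Z/169Z)^×.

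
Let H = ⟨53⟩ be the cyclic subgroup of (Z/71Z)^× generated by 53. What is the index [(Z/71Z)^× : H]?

Since 53 ∈ (Z/71Z)^×, its order divides φ(71) = 71 − 1 = 70 = 2 · 5 · 7.
Divisors of 70: 1, 2, 5, 7, 10, 14, 35, 70.
Test each divisor d:
53^1 ≡ 53 (mod 71)
53^2 ≡ 40 (mod 71)
53^5 ≡ 26 (mod 71)
53^7 ≡ 46 (mod 71)
53^10 ≡ 37 (mod 71)
53^14 ≡ 57 (mod 71)
53^35 ≡ 70 (mod 71)
53^70 ≡ 1 (mod 71) ✓
So ord_71(53) = 70, hence |⟨53⟩| = 70.
Index = |(Z/71Z)^×| / |⟨53⟩| = 70 / 70 = 1.

1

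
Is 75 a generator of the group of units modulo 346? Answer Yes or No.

Yes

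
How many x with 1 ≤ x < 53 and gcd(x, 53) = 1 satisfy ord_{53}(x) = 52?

24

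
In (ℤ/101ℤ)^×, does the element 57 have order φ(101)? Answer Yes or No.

φ(101) = 101 − 1 = 100 = 2^2 · 5^2.
57 is a primitive root mod 101 iff 57^(φ(101)/q) ≢ 1 for every prime q | φ(101), i.e. q ∈ {2, 5}.
57^50 ≡ 100 (mod 101)  [q = 2: ≢ 1 ✓]
57^20 ≡ 1 (mod 101)  [q = 5: ≡ 1 ✗]
57^20 ≡ 1 shows ord(57) | 20, strictly less than φ(101); not a primitive root.

No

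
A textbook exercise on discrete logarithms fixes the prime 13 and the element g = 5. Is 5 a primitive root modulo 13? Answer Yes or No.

No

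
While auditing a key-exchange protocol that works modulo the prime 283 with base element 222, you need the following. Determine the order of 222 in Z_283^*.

The order of 222 must divide φ(283) = 283 − 1 = 282 = 2 · 3 · 47.
Divisors of 282: 1, 2, 3, 6, 47, 94, 141, 282.
Compute 222^d (mod 283) for the divisors d until we hit 1:
222^1 ≡ 222
222^2 ≡ 42
222^3 ≡ 268
222^6 ≡ 225
222^47 ≡ 282
222^94 ≡ 1
Therefore the multiplicative order of 222 modulo 283 is 94.

94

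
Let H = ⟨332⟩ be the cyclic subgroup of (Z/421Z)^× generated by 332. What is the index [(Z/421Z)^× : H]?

3

The order of 332 must divide φ(421) = 421 − 1 = 420 = 2^2 · 3 · 5 · 7.
Divisors of 420: 1, 2, 3, 4, 5, 6, 7, 10, 12, 14, 15, 20, 21, 28, 30, 35, 42, 60, 70, 84, 105, 140, 210, 420.
Test each divisor d:
332^1 ≡ 332 (mod 421)
332^2 ≡ 343 (mod 421)
332^3 ≡ 206 (mod 421)
332^4 ≡ 190 (mod 421)
332^5 ≡ 351 (mod 421)
332^6 ≡ 336 (mod 421)
332^7 ≡ 408 (mod 421)
332^10 ≡ 269 (mod 421)
332^12 ≡ 68 (mod 421)
332^14 ≡ 169 (mod 421)
332^15 ≡ 115 (mod 421)
332^20 ≡ 370 (mod 421)
332^21 ≡ 329 (mod 421)
332^28 ≡ 354 (mod 421)
332^30 ≡ 174 (mod 421)
332^35 ≡ 29 (mod 421)
332^42 ≡ 44 (mod 421)
332^60 ≡ 385 (mod 421)
332^70 ≡ 420 (mod 421)
332^84 ≡ 252 (mod 421)
332^105 ≡ 392 (mod 421)
332^140 ≡ 1 (mod 421) ✓
So ord_421(332) = 140, hence |⟨332⟩| = 140.
[(Z/421Z)^× : ⟨332⟩] = 420/140 = 3.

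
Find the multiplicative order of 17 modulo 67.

By Lagrange's theorem, ord_67(17) divides φ(67) = 67 − 1 = 66 = 2 · 3 · 11.
Divisors of 66: 1, 2, 3, 6, 11, 22, 33, 66.
Test each divisor d:
17^1 ≡ 17 (mod 67)
17^2 ≡ 21 (mod 67)
17^3 ≡ 22 (mod 67)
17^6 ≡ 15 (mod 67)
17^11 ≡ 29 (mod 67)
17^22 ≡ 37 (mod 67)
17^33 ≡ 1 (mod 67) ✓
The smallest such exponent is 33, so the order of 17 is 33.

33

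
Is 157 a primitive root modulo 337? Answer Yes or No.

φ(337) = 337 − 1 = 336 = 2^4 · 3 · 7.
Test 157^(336/q) mod 337 for each prime factor q of 336:
157^168 ≡ 336 (mod 337)  [q = 2: ≢ 1 ✓]
157^112 ≡ 1 (mod 337)  [q = 3: ≡ 1 ✗]
157^48 ≡ 295 (mod 337)  [q = 7: ≢ 1 ✓]
157^112 ≡ 1 shows ord(157) | 112, strictly less than φ(337); not a primitive root.

No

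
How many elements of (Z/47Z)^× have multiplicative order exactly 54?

0

φ(47) = 47 − 1 = 46 = 2 · 23.
(Z/47Z)^× is cyclic (|G| = 46); a cyclic group of order m has exactly φ(d) elements of each order d | m, and none otherwise.
Since 54 ∤ 46, the count is 0.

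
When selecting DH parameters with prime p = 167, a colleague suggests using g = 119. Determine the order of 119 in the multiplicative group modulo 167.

166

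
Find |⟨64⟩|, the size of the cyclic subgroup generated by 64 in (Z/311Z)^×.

155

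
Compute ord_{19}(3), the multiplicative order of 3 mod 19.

The order of 3 must divide φ(19) = 19 − 1 = 18 = 2 · 3^2.
Divisors of 18: 1, 2, 3, 6, 9, 18.
Compute 3^d (mod 19) for the divisors d until we hit 1:
3^1 ≡ 3
3^2 ≡ 9
3^3 ≡ 8
3^6 ≡ 7
3^9 ≡ 18
3^18 ≡ 1
Hence ord(3) = 18.

18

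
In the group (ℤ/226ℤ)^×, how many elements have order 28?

12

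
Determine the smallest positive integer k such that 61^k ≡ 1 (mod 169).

39

Since 61 ∈ (Z/169Z)^×, its order divides φ(169) = φ(13^2) = 13·(13−1) = 156 = 2^2 · 3 · 13.
Divisors of 156: 1, 2, 3, 4, 6, 12, 13, 26, 39, 52, 78, 156.
Evaluate successive powers at the divisors of 156:
61^1 ≡ 61
61^2 ≡ 3
61^3 ≡ 14
61^4 ≡ 9
61^6 ≡ 27
61^12 ≡ 53
61^13 ≡ 22
61^26 ≡ 146
61^39 ≡ 1
The smallest such exponent is 39, so the order of 61 is 39.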